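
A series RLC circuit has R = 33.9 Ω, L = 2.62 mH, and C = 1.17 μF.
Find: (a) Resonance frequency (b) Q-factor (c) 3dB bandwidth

Step 1 — Resonance: ω₀ = 1/√(LC) = 1/√(0.00262·1.17e-06) = 1.806e+04 rad/s.
Step 2 — f₀ = ω₀/(2π) = 2875 Hz.
Step 3 — Series Q: Q = ω₀L/R = 1.806e+04·0.00262/33.9 = 1.396.
Step 4 — Bandwidth: Δω = ω₀/Q = 1.294e+04 rad/s; BW = Δω/(2π) = 2059 Hz.

(a) f₀ = 2875 Hz  (b) Q = 1.396  (c) BW = 2059 Hz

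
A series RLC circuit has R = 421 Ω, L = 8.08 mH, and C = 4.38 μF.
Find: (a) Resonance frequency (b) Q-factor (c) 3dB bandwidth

Step 1 — Resonance condition Im(Z)=0 gives ω₀ = 1/√(LC).
Step 2 — ω₀ = 1/√(0.00808·4.38e-06) = 5316 rad/s.
Step 3 — f₀ = ω₀/(2π) = 846 Hz.
Step 4 — Series Q: Q = ω₀L/R = 5316·0.00808/421 = 0.102.
Step 5 — 3dB bandwidth: Δω = ω₀/Q = 5.21e+04 rad/s; BW = Δω/(2π) = 8293 Hz.

(a) f₀ = 846 Hz  (b) Q = 0.102  (c) BW = 8293 Hz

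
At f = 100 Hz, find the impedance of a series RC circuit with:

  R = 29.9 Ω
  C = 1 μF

Step 1 — Angular frequency: ω = 2π·f = 2π·100 = 628.3 rad/s.
Step 2 — Component impedances:
  R: Z = R = 29.9 Ω
  C: Z = 1/(jωC) = -j/(ω·C) = 0 - j1592 Ω
Step 3 — Series combination: Z_total = R + C = 29.9 - j1592 Ω = 1592∠-88.9° Ω.

Z = 29.9 - j1592 Ω = 1592∠-88.9° Ω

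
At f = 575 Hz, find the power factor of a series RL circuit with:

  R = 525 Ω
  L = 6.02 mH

Step 1 — Angular frequency: ω = 2π·f = 2π·575 = 3613 rad/s.
Step 2 — Component impedances:
  R: Z = R = 525 Ω
  L: Z = jωL = j·3613·0.00602 = 0 + j21.75 Ω
Step 3 — Series combination: Z_total = R + L = 525 + j21.75 Ω = 525.5∠2.4° Ω.
Step 4 — Power factor: PF = cos(φ) = Re(Z)/|Z| = 525/525.45 = 0.9991.
Step 5 — Type: Im(Z) = 21.75 ⇒ lagging (phase φ = 2.4°).

PF = 0.9991 (lagging, φ = 2.4°)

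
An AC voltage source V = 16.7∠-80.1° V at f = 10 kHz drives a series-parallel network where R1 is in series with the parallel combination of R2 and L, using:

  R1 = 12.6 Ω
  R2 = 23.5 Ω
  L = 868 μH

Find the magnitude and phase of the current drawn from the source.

Step 1 — Angular frequency: ω = 2π·f = 2π·1e+04 = 6.283e+04 rad/s.
Step 2 — Component impedances:
  R1: Z = R = 12.6 Ω
  R2: Z = R = 23.5 Ω
  L: Z = jωL = j·6.283e+04·0.000868 = 0 + j54.54 Ω
Step 3 — Parallel branch: R2 || L = 1/(1/R2 + 1/L) = 19.82 + j8.54 Ω.
Step 4 — Series with R1: Z_total = R1 + (R2 || L) = 32.42 + j8.54 Ω = 33.53∠14.8° Ω.
Step 5 — Source phasor: V = 16.7∠-80.1° V = 2.871 - j16.45 V.
Step 6 — Ohm's law: I = V / Z_total = (2.871 - j16.45) / (32.42 + j8.54) = -0.04218 - j0.4963 A.
Step 7 — Convert to polar: |I| = 0.4981 A, ∠I = -94.9°.

I = 0.4981∠-94.9° A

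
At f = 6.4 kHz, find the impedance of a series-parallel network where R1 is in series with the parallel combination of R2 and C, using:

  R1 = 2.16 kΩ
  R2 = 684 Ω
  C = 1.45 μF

Step 1 — Angular frequency: ω = 2π·f = 2π·6400 = 4.021e+04 rad/s.
Step 2 — Component impedances:
  R1: Z = R = 2160 Ω
  R2: Z = R = 684 Ω
  C: Z = 1/(jωC) = -j/(ω·C) = 0 - j17.15 Ω
Step 3 — Parallel branch: R2 || C = 1/(1/R2 + 1/C) = 0.4297 - j17.14 Ω.
Step 4 — Series with R1: Z_total = R1 + (R2 || C) = 2160 - j17.14 Ω = 2160∠-0.5° Ω.

Z = 2160 - j17.14 Ω = 2160∠-0.5° Ω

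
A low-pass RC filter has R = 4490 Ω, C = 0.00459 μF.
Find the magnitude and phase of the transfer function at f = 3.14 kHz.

Step 1 — Angular frequency: ω = 2π·3140 = 1.973e+04 rad/s.
Step 2 — Transfer function: H(jω) = 1/(1 + jωRC).
Step 3 — Denominator: 1 + jωRC = 1 + j·1.973e+04·4490·4.59e-09 = 1 + j0.4066.
Step 4 — H = 0.8581 - j0.3489.
Step 5 — Magnitude: |H| = 0.9264 (-0.7 dB); phase: φ = -22.1°.

|H| = 0.9264 (-0.7 dB), φ = -22.1°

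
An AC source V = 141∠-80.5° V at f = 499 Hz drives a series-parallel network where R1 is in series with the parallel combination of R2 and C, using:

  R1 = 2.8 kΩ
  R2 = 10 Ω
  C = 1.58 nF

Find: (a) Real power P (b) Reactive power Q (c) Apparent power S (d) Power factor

Step 1 — Angular frequency: ω = 2π·f = 2π·499 = 3135 rad/s.
Step 2 — Component impedances:
  R1: Z = R = 2800 Ω
  R2: Z = R = 10 Ω
  C: Z = 1/(jωC) = -j/(ω·C) = 0 - j2.019e+05 Ω
Step 3 — Parallel branch: R2 || C = 1/(1/R2 + 1/C) = 10 - j0.0004954 Ω.
Step 4 — Series with R1: Z_total = R1 + (R2 || C) = 2810 - j0.0004954 Ω = 2810∠-0.0° Ω.
Step 5 — Source phasor: V = 141∠-80.5° V = 23.27 - j139.1 V.
Step 6 — Current: I = V / Z = 0.008282 - j0.04949 A = 0.05018∠-80.5° A.
Step 7 — Complex power: S = V·I* = 7.075 - j1.247e-06 VA.
Step 8 — Real power: P = Re(S) = 7.075 W.
Step 9 — Reactive power: Q = Im(S) = -1.247e-06 VAR.
Step 10 — Apparent power: |S| = 7.075 VA.
Step 11 — Power factor: PF = P/|S| = 1 (leading).

(a) P = 7.075 W  (b) Q = -1.247e-06 VAR  (c) S = 7.075 VA  (d) PF = 1 (leading)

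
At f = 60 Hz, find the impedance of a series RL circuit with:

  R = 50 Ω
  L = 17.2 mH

Step 1 — Angular frequency: ω = 2π·f = 2π·60 = 377 rad/s.
Step 2 — Component impedances:
  R: Z = R = 50 Ω
  L: Z = jωL = j·377·0.0172 = 0 + j6.484 Ω
Step 3 — Series combination: Z_total = R + L = 50 + j6.484 Ω = 50.42∠7.4° Ω.

Z = 50 + j6.484 Ω = 50.42∠7.4° Ω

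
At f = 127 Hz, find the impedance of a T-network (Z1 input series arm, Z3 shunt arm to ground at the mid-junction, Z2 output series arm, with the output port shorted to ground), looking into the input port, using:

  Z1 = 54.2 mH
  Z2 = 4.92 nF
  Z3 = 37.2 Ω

Step 1 — Angular frequency: ω = 2π·f = 2π·127 = 798 rad/s.
Step 2 — Component impedances:
  Z1: Z = jωL = j·798·0.0542 = 0 + j43.25 Ω
  Z2: Z = 1/(jωC) = -j/(ω·C) = 0 - j2.547e+05 Ω
  Z3: Z = R = 37.2 Ω
Step 3 — With the output port shorted to ground, the output series arm Z2 runs from the junction to ground; the shunt arm Z3 also runs from the junction to ground. They appear in parallel: Z3 || Z2 = 37.2 - j0.005433 Ω.
Step 4 — Series with input arm Z1: Z_in = Z1 + (Z3 || Z2) = 37.2 + j43.24 Ω = 57.04∠49.3° Ω.

Z = 37.2 + j43.24 Ω = 57.04∠49.3° Ω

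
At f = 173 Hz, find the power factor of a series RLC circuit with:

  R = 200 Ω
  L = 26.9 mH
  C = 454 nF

Step 1 — Angular frequency: ω = 2π·f = 2π·173 = 1087 rad/s.
Step 2 — Component impedances:
  R: Z = R = 200 Ω
  L: Z = jωL = j·1087·0.0269 = 0 + j29.24 Ω
  C: Z = 1/(jωC) = -j/(ω·C) = 0 - j2026 Ω
Step 3 — Series combination: Z_total = R + L + C = 200 - j1997 Ω = 2007∠-84.3° Ω.
Step 4 — Power factor: PF = cos(φ) = Re(Z)/|Z| = 200/2007 = 0.09965.
Step 5 — Type: Im(Z) = -1997 ⇒ leading (phase φ = -84.3°).

PF = 0.09965 (leading, φ = -84.3°)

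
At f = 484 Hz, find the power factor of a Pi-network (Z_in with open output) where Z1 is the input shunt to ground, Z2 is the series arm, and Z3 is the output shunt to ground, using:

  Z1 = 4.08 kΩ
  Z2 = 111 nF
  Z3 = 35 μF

Step 1 — Angular frequency: ω = 2π·f = 2π·484 = 3041 rad/s.
Step 2 — Component impedances:
  Z1: Z = R = 4080 Ω
  Z2: Z = 1/(jωC) = -j/(ω·C) = 0 - j2962 Ω
  Z3: Z = 1/(jωC) = -j/(ω·C) = 0 - j9.395 Ω
Step 3 — With open output, the series arm Z2 and the output shunt Z3 appear in series to ground: Z2 + Z3 = 0 - j2972 Ω.
Step 4 — Parallel with input shunt Z1: Z_in = Z1 || (Z2 + Z3) = 1414 - j1942 Ω = 2402∠-53.9° Ω.
Step 5 — Power factor: PF = cos(φ) = Re(Z)/|Z| = 1414.3/2402.2 = 0.5888.
Step 6 — Type: Im(Z) = -1942 ⇒ leading (phase φ = -53.9°).

PF = 0.5888 (leading, φ = -53.9°)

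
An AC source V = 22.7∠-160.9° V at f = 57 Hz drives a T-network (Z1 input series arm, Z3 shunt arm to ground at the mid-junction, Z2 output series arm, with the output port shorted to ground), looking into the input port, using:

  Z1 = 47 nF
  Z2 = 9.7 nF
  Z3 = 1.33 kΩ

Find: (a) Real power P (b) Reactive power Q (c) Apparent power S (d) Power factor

Step 1 — Angular frequency: ω = 2π·f = 2π·57 = 358.1 rad/s.
Step 2 — Component impedances:
  Z1: Z = 1/(jωC) = -j/(ω·C) = 0 - j5.941e+04 Ω
  Z2: Z = 1/(jωC) = -j/(ω·C) = 0 - j2.879e+05 Ω
  Z3: Z = R = 1330 Ω
Step 3 — With the output port shorted to ground, the output series arm Z2 runs from the junction to ground; the shunt arm Z3 also runs from the junction to ground. They appear in parallel: Z3 || Z2 = 1330 - j6.145 Ω.
Step 4 — Series with input arm Z1: Z_in = Z1 + (Z3 || Z2) = 1330 - j5.941e+04 Ω = 5.943e+04∠-88.7° Ω.
Step 5 — Source phasor: V = 22.7∠-160.9° V = -21.45 - j7.428 V.
Step 6 — Current: I = V / Z = 0.0001169 - j0.0003636 A = 0.000382∠-72.2° A.
Step 7 — Complex power: S = V·I* = 0.000194 - j0.008668 VA.
Step 8 — Real power: P = Re(S) = 0.000194 W.
Step 9 — Reactive power: Q = Im(S) = -0.008668 VAR.
Step 10 — Apparent power: |S| = 0.008671 VA.
Step 11 — Power factor: PF = P/|S| = 0.02238 (leading).

(a) P = 0.000194 W  (b) Q = -0.008668 VAR  (c) S = 0.008671 VA  (d) PF = 0.02238 (leading)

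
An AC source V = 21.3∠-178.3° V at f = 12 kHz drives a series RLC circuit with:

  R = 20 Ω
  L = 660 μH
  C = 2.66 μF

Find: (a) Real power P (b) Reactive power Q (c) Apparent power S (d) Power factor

Step 1 — Angular frequency: ω = 2π·f = 2π·1.2e+04 = 7.54e+04 rad/s.
Step 2 — Component impedances:
  R: Z = R = 20 Ω
  L: Z = jωL = j·7.54e+04·0.00066 = 0 + j49.76 Ω
  C: Z = 1/(jωC) = -j/(ω·C) = 0 - j4.986 Ω
Step 3 — Series combination: Z_total = R + L + C = 20 + j44.78 Ω = 49.04∠65.9° Ω.
Step 4 — Source phasor: V = 21.3∠-178.3° V = -21.29 - j0.6319 V.
Step 5 — Current: I = V / Z = -0.1888 + j0.3911 A = 0.4343∠115.8° A.
Step 6 — Complex power: S = V·I* = 3.773 + j8.447 VA.
Step 7 — Real power: P = Re(S) = 3.773 W.
Step 8 — Reactive power: Q = Im(S) = 8.447 VAR.
Step 9 — Apparent power: |S| = 9.251 VA.
Step 10 — Power factor: PF = P/|S| = 0.4078 (lagging).

(a) P = 3.773 W  (b) Q = 8.447 VAR  (c) S = 9.251 VA  (d) PF = 0.4078 (lagging)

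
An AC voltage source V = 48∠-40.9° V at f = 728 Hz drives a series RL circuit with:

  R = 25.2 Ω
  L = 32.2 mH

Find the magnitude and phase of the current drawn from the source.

Step 1 — Angular frequency: ω = 2π·f = 2π·728 = 4574 rad/s.
Step 2 — Component impedances:
  R: Z = R = 25.2 Ω
  L: Z = jωL = j·4574·0.0322 = 0 + j147.3 Ω
Step 3 — Series combination: Z_total = R + L = 25.2 + j147.3 Ω = 149.4∠80.3° Ω.
Step 4 — Source phasor: V = 48∠-40.9° V = 36.28 - j31.43 V.
Step 5 — Ohm's law: I = V / Z_total = (36.28 - j31.43) / (25.2 + j147.3) = -0.1664 - j0.2748 A.
Step 6 — Convert to polar: |I| = 0.3212 A, ∠I = -121.2°.

I = 0.3212∠-121.2° A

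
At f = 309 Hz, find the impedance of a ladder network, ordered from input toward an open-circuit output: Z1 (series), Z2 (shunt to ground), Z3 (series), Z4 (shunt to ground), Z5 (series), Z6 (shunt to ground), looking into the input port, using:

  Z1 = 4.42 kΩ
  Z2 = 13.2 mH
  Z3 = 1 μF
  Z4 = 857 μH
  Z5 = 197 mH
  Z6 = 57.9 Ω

Step 1 — Angular frequency: ω = 2π·f = 2π·309 = 1942 rad/s.
Step 2 — Component impedances:
  Z1: Z = R = 4420 Ω
  Z2: Z = jωL = j·1942·0.0132 = 0 + j25.63 Ω
  Z3: Z = 1/(jωC) = -j/(ω·C) = 0 - j515.1 Ω
  Z4: Z = jωL = j·1942·0.000857 = 0 + j1.664 Ω
  Z5: Z = jωL = j·1942·0.197 = 0 + j382.5 Ω
  Z6: Z = R = 57.9 Ω
Step 3 — Ladder network (open output): work backward from the far end, alternating series and parallel combinations. Z_in = 4420 + j26.97 Ω = 4420∠0.3° Ω.

Z = 4420 + j26.97 Ω = 4420∠0.3° Ω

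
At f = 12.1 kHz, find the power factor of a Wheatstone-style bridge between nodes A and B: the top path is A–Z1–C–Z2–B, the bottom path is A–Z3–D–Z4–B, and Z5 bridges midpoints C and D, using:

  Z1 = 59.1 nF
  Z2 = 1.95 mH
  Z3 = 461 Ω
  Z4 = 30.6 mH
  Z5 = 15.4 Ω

Step 1 — Angular frequency: ω = 2π·f = 2π·1.21e+04 = 7.603e+04 rad/s.
Step 2 — Component impedances:
  Z1: Z = 1/(jωC) = -j/(ω·C) = 0 - j222.6 Ω
  Z2: Z = jωL = j·7.603e+04·0.00195 = 0 + j148.3 Ω
  Z3: Z = R = 461 Ω
  Z4: Z = jωL = j·7.603e+04·0.0306 = 0 + j2326 Ω
  Z5: Z = R = 15.4 Ω
Step 3 — Bridge requires nodal analysis (the Z5 bridge couples midpoints C and D, so the two paths cannot be reduced to a simple series/parallel combination). Setting node B to ground and injecting 1 A at node A, the 3-node admittance system at A, C, D solves to V_A = Z_AB = 85.08 - j42.62 Ω = 95.16∠-26.6° Ω.
Step 4 — Power factor: PF = cos(φ) = Re(Z)/|Z| = 85.08/95.16 = 0.8941.
Step 5 — Type: Im(Z) = -42.62 ⇒ leading (phase φ = -26.6°).

PF = 0.8941 (leading, φ = -26.6°)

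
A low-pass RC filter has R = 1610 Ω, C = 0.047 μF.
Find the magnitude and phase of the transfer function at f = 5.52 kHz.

Step 1 — Angular frequency: ω = 2π·5520 = 3.468e+04 rad/s.
Step 2 — Transfer function: H(jω) = 1/(1 + jωRC).
Step 3 — Denominator: 1 + jωRC = 1 + j·3.468e+04·1610·4.7e-08 = 1 + j2.624.
Step 4 — H = 0.1268 - j0.3327.
Step 5 — Magnitude: |H| = 0.3561 (-9.0 dB); phase: φ = -69.1°.

|H| = 0.3561 (-9.0 dB), φ = -69.1°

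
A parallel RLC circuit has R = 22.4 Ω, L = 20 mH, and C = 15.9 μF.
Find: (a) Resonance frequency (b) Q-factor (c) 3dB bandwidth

Step 1 — Resonance: ω₀ = 1/√(LC) = 1/√(0.02·1.59e-05) = 1773 rad/s.
Step 2 — f₀ = ω₀/(2π) = 282.2 Hz.
Step 3 — Parallel Q: Q = R/(ω₀L) = 22.4/(1773·0.02) = 0.6316.
Step 4 — Bandwidth: Δω = ω₀/Q = 2808 rad/s; BW = Δω/(2π) = 446.9 Hz.

(a) f₀ = 282.2 Hz  (b) Q = 0.6316  (c) BW = 446.9 Hz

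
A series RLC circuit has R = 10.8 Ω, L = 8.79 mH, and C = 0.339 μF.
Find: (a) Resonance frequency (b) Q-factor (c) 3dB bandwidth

Step 1 — Resonance: ω₀ = 1/√(LC) = 1/√(0.00879·3.39e-07) = 1.832e+04 rad/s.
Step 2 — f₀ = ω₀/(2π) = 2916 Hz.
Step 3 — Series Q: Q = ω₀L/R = 1.832e+04·0.00879/10.8 = 14.91.
Step 4 — Bandwidth: Δω = ω₀/Q = 1229 rad/s; BW = Δω/(2π) = 195.5 Hz.

(a) f₀ = 2916 Hz  (b) Q = 14.91  (c) BW = 195.5 Hz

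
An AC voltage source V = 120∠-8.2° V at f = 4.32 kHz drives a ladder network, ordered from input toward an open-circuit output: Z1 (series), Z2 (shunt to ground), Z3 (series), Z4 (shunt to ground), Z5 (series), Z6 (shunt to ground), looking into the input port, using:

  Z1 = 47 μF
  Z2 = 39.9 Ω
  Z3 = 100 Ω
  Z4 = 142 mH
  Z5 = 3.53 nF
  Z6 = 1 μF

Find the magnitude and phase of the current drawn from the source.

Step 1 — Angular frequency: ω = 2π·f = 2π·4320 = 2.714e+04 rad/s.
Step 2 — Component impedances:
  Z1: Z = 1/(jωC) = -j/(ω·C) = 0 - j0.7839 Ω
  Z2: Z = R = 39.9 Ω
  Z3: Z = R = 100 Ω
  Z4: Z = jωL = j·2.714e+04·0.142 = 0 + j3854 Ω
  Z5: Z = 1/(jωC) = -j/(ω·C) = 0 - j1.044e+04 Ω
  Z6: Z = 1/(jωC) = -j/(ω·C) = 0 - j36.84 Ω
Step 3 — Ladder network (open output): work backward from the far end, alternating series and parallel combinations. Z_in = 39.89 - j0.523 Ω = 39.9∠-0.8° Ω.
Step 4 — Source phasor: V = 120∠-8.2° V = 118.8 - j17.12 V.
Step 5 — Ohm's law: I = V / Z_total = (118.8 - j17.12) / (39.89 - j0.523) = 2.982 - j0.3899 A.
Step 6 — Convert to polar: |I| = 3.008 A, ∠I = -7.4°.

I = 3.008∠-7.4° A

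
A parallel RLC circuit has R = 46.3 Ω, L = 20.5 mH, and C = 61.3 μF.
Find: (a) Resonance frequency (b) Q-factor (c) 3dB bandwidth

Step 1 — Resonance: ω₀ = 1/√(LC) = 1/√(0.0205·6.13e-05) = 892.1 rad/s.
Step 2 — f₀ = ω₀/(2π) = 142 Hz.
Step 3 — Parallel Q: Q = R/(ω₀L) = 46.3/(892.1·0.0205) = 2.532.
Step 4 — Bandwidth: Δω = ω₀/Q = 352.3 rad/s; BW = Δω/(2π) = 56.08 Hz.

(a) f₀ = 142 Hz  (b) Q = 2.532  (c) BW = 56.08 Hz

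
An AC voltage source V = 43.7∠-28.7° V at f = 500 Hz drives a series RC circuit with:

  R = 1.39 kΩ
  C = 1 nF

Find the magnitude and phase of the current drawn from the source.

Step 1 — Angular frequency: ω = 2π·f = 2π·500 = 3142 rad/s.
Step 2 — Component impedances:
  R: Z = R = 1390 Ω
  C: Z = 1/(jωC) = -j/(ω·C) = 0 - j3.183e+05 Ω
Step 3 — Series combination: Z_total = R + C = 1390 - j3.183e+05 Ω = 3.183e+05∠-89.7° Ω.
Step 4 — Source phasor: V = 43.7∠-28.7° V = 38.33 - j20.99 V.
Step 5 — Ohm's law: I = V / Z_total = (38.33 - j20.99) / (1390 - j3.183e+05) = 6.645e-05 + j0.0001201 A.
Step 6 — Convert to polar: |I| = 0.0001373 A, ∠I = 61.0°.

I = 0.0001373∠61.0° A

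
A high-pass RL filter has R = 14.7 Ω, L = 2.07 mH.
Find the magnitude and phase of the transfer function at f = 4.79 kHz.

Step 1 — Angular frequency: ω = 2π·4790 = 3.01e+04 rad/s.
Step 2 — Transfer function: H(jω) = jωL/(R + jωL).
Step 3 — Numerator jωL = j·62.3; denominator R + jωL = 14.7 + j62.3.
Step 4 — H = 0.9473 + j0.2235.
Step 5 — Magnitude: |H| = 0.9733 (-0.2 dB); phase: φ = 13.3°.

|H| = 0.9733 (-0.2 dB), φ = 13.3°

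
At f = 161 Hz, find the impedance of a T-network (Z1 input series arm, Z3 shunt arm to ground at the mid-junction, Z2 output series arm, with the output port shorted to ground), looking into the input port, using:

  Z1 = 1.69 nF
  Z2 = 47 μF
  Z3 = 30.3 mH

Step 1 — Angular frequency: ω = 2π·f = 2π·161 = 1012 rad/s.
Step 2 — Component impedances:
  Z1: Z = 1/(jωC) = -j/(ω·C) = 0 - j5.849e+05 Ω
  Z2: Z = 1/(jωC) = -j/(ω·C) = 0 - j21.03 Ω
  Z3: Z = jωL = j·1012·0.0303 = 0 + j30.65 Ω
Step 3 — With the output port shorted to ground, the output series arm Z2 runs from the junction to ground; the shunt arm Z3 also runs from the junction to ground. They appear in parallel: Z3 || Z2 = 0 - j67.03 Ω.
Step 4 — Series with input arm Z1: Z_in = Z1 + (Z3 || Z2) = 0 - j5.85e+05 Ω = 5.85e+05∠-90.0° Ω.

Z = 0 - j5.85e+05 Ω = 5.85e+05∠-90.0° Ω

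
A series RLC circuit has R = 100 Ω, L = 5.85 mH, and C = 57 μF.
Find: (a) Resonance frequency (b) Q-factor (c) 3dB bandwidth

Step 1 — Resonance condition Im(Z)=0 gives ω₀ = 1/√(LC).
Step 2 — ω₀ = 1/√(0.00585·5.7e-05) = 1732 rad/s.
Step 3 — f₀ = ω₀/(2π) = 275.6 Hz.
Step 4 — Series Q: Q = ω₀L/R = 1732·0.00585/100 = 0.1013.
Step 5 — 3dB bandwidth: Δω = ω₀/Q = 1.709e+04 rad/s; BW = Δω/(2π) = 2721 Hz.

(a) f₀ = 275.6 Hz  (b) Q = 0.1013  (c) BW = 2721 Hz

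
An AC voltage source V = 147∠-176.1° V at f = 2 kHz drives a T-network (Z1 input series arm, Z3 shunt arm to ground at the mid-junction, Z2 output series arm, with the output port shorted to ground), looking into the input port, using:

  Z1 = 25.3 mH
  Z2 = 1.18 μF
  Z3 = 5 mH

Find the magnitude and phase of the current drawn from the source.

Step 1 — Angular frequency: ω = 2π·f = 2π·2000 = 1.257e+04 rad/s.
Step 2 — Component impedances:
  Z1: Z = jωL = j·1.257e+04·0.0253 = 0 + j317.9 Ω
  Z2: Z = 1/(jωC) = -j/(ω·C) = 0 - j67.44 Ω
  Z3: Z = jωL = j·1.257e+04·0.005 = 0 + j62.83 Ω
Step 3 — With the output port shorted to ground, the output series arm Z2 runs from the junction to ground; the shunt arm Z3 also runs from the junction to ground. They appear in parallel: Z3 || Z2 = 0 + j919.8 Ω.
Step 4 — Series with input arm Z1: Z_in = Z1 + (Z3 || Z2) = 0 + j1238 Ω = 1238∠90.0° Ω.
Step 5 — Source phasor: V = 147∠-176.1° V = -146.7 - j9.998 V.
Step 6 — Ohm's law: I = V / Z_total = (-146.7 - j9.998) / (0 + j1238) = -0.008078 + j0.1185 A.
Step 7 — Convert to polar: |I| = 0.1188 A, ∠I = 93.9°.

I = 0.1188∠93.9° A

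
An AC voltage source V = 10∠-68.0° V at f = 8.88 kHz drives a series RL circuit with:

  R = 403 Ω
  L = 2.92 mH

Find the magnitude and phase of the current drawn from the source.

Step 1 — Angular frequency: ω = 2π·f = 2π·8880 = 5.579e+04 rad/s.
Step 2 — Component impedances:
  R: Z = R = 403 Ω
  L: Z = jωL = j·5.579e+04·0.00292 = 0 + j162.9 Ω
Step 3 — Series combination: Z_total = R + L = 403 + j162.9 Ω = 434.7∠22.0° Ω.
Step 4 — Source phasor: V = 10∠-68.0° V = 3.746 - j9.272 V.
Step 5 — Ohm's law: I = V / Z_total = (3.746 - j9.272) / (403 + j162.9) = -4.805e-06 - j0.02301 A.
Step 6 — Convert to polar: |I| = 0.02301 A, ∠I = -90.0°.

I = 0.02301∠-90.0° A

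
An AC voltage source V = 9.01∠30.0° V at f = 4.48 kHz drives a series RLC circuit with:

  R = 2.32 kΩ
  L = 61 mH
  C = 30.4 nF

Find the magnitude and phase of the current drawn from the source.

Step 1 — Angular frequency: ω = 2π·f = 2π·4480 = 2.815e+04 rad/s.
Step 2 — Component impedances:
  R: Z = R = 2320 Ω
  L: Z = jωL = j·2.815e+04·0.061 = 0 + j1717 Ω
  C: Z = 1/(jωC) = -j/(ω·C) = 0 - j1169 Ω
Step 3 — Series combination: Z_total = R + L + C = 2320 + j548.5 Ω = 2384∠13.3° Ω.
Step 4 — Source phasor: V = 9.01∠30.0° V = 7.803 + j4.505 V.
Step 5 — Ohm's law: I = V / Z_total = (7.803 + j4.505) / (2320 + j548.5) = 0.00362 + j0.001086 A.
Step 6 — Convert to polar: |I| = 0.003779 A, ∠I = 16.7°.

I = 0.003779∠16.7° A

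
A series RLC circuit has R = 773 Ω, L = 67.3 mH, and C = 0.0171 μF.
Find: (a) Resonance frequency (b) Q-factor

Step 1 — Resonance condition Im(Z)=0 gives ω₀ = 1/√(LC).
Step 2 — ω₀ = 1/√(0.0673·1.71e-08) = 2.948e+04 rad/s.
Step 3 — f₀ = ω₀/(2π) = 4692 Hz.
Step 4 — Series Q: Q = ω₀L/R = 2.948e+04·0.0673/773 = 2.566.

(a) f₀ = 4692 Hz  (b) Q = 2.566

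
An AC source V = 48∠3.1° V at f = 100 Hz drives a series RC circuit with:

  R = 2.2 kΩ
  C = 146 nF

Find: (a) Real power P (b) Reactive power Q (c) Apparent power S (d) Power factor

Step 1 — Angular frequency: ω = 2π·f = 2π·100 = 628.3 rad/s.
Step 2 — Component impedances:
  R: Z = R = 2200 Ω
  C: Z = 1/(jωC) = -j/(ω·C) = 0 - j1.09e+04 Ω
Step 3 — Series combination: Z_total = R + C = 2200 - j1.09e+04 Ω = 1.112e+04∠-78.6° Ω.
Step 4 — Source phasor: V = 48∠3.1° V = 47.93 + j2.596 V.
Step 5 — Current: I = V / Z = 0.0006238 + j0.004271 A = 0.004316∠81.7° A.
Step 6 — Complex power: S = V·I* = 0.04099 - j0.2031 VA.
Step 7 — Real power: P = Re(S) = 0.04099 W.
Step 8 — Reactive power: Q = Im(S) = -0.2031 VAR.
Step 9 — Apparent power: |S| = 0.2072 VA.
Step 10 — Power factor: PF = P/|S| = 0.1978 (leading).

(a) P = 0.04099 W  (b) Q = -0.2031 VAR  (c) S = 0.2072 VA  (d) PF = 0.1978 (leading)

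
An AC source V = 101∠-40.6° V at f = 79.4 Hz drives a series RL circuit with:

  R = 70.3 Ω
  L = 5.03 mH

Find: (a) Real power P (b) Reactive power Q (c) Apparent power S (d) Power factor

Step 1 — Angular frequency: ω = 2π·f = 2π·79.4 = 498.9 rad/s.
Step 2 — Component impedances:
  R: Z = R = 70.3 Ω
  L: Z = jωL = j·498.9·0.00503 = 0 + j2.509 Ω
Step 3 — Series combination: Z_total = R + L = 70.3 + j2.509 Ω = 70.34∠2.0° Ω.
Step 4 — Source phasor: V = 101∠-40.6° V = 76.69 - j65.73 V.
Step 5 — Current: I = V / Z = 1.056 - j0.9727 A = 1.436∠-42.6° A.
Step 6 — Complex power: S = V·I* = 144.9 + j5.173 VA.
Step 7 — Real power: P = Re(S) = 144.9 W.
Step 8 — Reactive power: Q = Im(S) = 5.173 VAR.
Step 9 — Apparent power: |S| = 145 VA.
Step 10 — Power factor: PF = P/|S| = 0.9994 (lagging).

(a) P = 144.9 W  (b) Q = 5.173 VAR  (c) S = 145 VA  (d) PF = 0.9994 (lagging)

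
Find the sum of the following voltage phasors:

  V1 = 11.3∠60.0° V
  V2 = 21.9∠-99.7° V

Step 1 — Convert each phasor to rectangular form:
  V1 = 11.3·(cos(60.0°) + j·sin(60.0°)) = 5.65 + j9.786 V
  V2 = 21.9·(cos(-99.7°) + j·sin(-99.7°)) = -3.69 - j21.59 V
Step 2 — Sum components: V_total = 1.96 - j11.8 V.
Step 3 — Convert to polar: |V_total| = 11.96 V, ∠V_total = -80.6°.

V_total = 11.96∠-80.6° V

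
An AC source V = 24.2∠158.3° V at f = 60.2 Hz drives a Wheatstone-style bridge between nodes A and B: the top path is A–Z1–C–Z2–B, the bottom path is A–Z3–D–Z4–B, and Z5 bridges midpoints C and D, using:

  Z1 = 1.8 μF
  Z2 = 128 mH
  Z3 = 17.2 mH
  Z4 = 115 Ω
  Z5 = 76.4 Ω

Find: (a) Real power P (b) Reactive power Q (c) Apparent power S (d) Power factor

Step 1 — Angular frequency: ω = 2π·f = 2π·60.2 = 378.2 rad/s.
Step 2 — Component impedances:
  Z1: Z = 1/(jωC) = -j/(ω·C) = 0 - j1469 Ω
  Z2: Z = jωL = j·378.2·0.128 = 0 + j48.42 Ω
  Z3: Z = jωL = j·378.2·0.0172 = 0 + j6.506 Ω
  Z4: Z = R = 115 Ω
  Z5: Z = R = 76.4 Ω
Step 3 — Bridge requires nodal analysis (the Z5 bridge couples midpoints C and D, so the two paths cannot be reduced to a simple series/parallel combination). Setting node B to ground and injecting 1 A at node A, the 3-node admittance system at A, C, D solves to V_A = Z_AB = 49.76 + j21.68 Ω = 54.27∠23.5° Ω.
Step 4 — Source phasor: V = 24.2∠158.3° V = -22.49 + j8.948 V.
Step 5 — Current: I = V / Z = -0.314 + j0.3166 A = 0.4459∠134.8° A.
Step 6 — Complex power: S = V·I* = 9.892 + j4.31 VA.
Step 7 — Real power: P = Re(S) = 9.892 W.
Step 8 — Reactive power: Q = Im(S) = 4.31 VAR.
Step 9 — Apparent power: |S| = 10.79 VA.
Step 10 — Power factor: PF = P/|S| = 0.9168 (lagging).

(a) P = 9.892 W  (b) Q = 4.31 VAR  (c) S = 10.79 VA  (d) PF = 0.9168 (lagging)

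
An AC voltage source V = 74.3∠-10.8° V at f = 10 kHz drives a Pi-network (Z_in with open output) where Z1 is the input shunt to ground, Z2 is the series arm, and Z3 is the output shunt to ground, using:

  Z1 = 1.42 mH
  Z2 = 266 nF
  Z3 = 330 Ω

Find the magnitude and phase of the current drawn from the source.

Step 1 — Angular frequency: ω = 2π·f = 2π·1e+04 = 6.283e+04 rad/s.
Step 2 — Component impedances:
  Z1: Z = jωL = j·6.283e+04·0.00142 = 0 + j89.22 Ω
  Z2: Z = 1/(jωC) = -j/(ω·C) = 0 - j59.83 Ω
  Z3: Z = R = 330 Ω
Step 3 — With open output, the series arm Z2 and the output shunt Z3 appear in series to ground: Z2 + Z3 = 330 - j59.83 Ω.
Step 4 — Parallel with input shunt Z1: Z_in = Z1 || (Z2 + Z3) = 23.93 + j87.09 Ω = 90.32∠74.6° Ω.
Step 5 — Source phasor: V = 74.3∠-10.8° V = 72.98 - j13.92 V.
Step 6 — Ohm's law: I = V / Z_total = (72.98 - j13.92) / (23.93 + j87.09) = 0.06549 - j0.82 A.
Step 7 — Convert to polar: |I| = 0.8226 A, ∠I = -85.4°.

I = 0.8226∠-85.4° A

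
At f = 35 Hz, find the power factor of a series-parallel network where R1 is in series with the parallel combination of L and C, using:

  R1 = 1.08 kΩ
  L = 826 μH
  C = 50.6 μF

Step 1 — Angular frequency: ω = 2π·f = 2π·35 = 219.9 rad/s.
Step 2 — Component impedances:
  R1: Z = R = 1080 Ω
  L: Z = jωL = j·219.9·0.000826 = 0 + j0.1816 Ω
  C: Z = 1/(jωC) = -j/(ω·C) = 0 - j89.87 Ω
Step 3 — Parallel branch: L || C = 1/(1/L + 1/C) = 0 + j0.182 Ω.
Step 4 — Series with R1: Z_total = R1 + (L || C) = 1080 + j0.182 Ω = 1080∠0.0° Ω.
Step 5 — Power factor: PF = cos(φ) = Re(Z)/|Z| = 1080/1080 = 1.
Step 6 — Type: Im(Z) = 0.182 ⇒ lagging (phase φ = 0.0°).

PF = 1 (lagging, φ = 0.0°)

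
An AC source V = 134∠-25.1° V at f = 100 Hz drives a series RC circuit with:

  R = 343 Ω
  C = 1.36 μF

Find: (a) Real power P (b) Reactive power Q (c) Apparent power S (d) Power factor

Step 1 — Angular frequency: ω = 2π·f = 2π·100 = 628.3 rad/s.
Step 2 — Component impedances:
  R: Z = R = 343 Ω
  C: Z = 1/(jωC) = -j/(ω·C) = 0 - j1170 Ω
Step 3 — Series combination: Z_total = R + C = 343 - j1170 Ω = 1219∠-73.7° Ω.
Step 4 — Source phasor: V = 134∠-25.1° V = 121.3 - j56.84 V.
Step 5 — Current: I = V / Z = 0.07272 + j0.08238 A = 0.1099∠48.6° A.
Step 6 — Complex power: S = V·I* = 4.141 - j14.13 VA.
Step 7 — Real power: P = Re(S) = 4.141 W.
Step 8 — Reactive power: Q = Im(S) = -14.13 VAR.
Step 9 — Apparent power: |S| = 14.72 VA.
Step 10 — Power factor: PF = P/|S| = 0.2813 (leading).

(a) P = 4.141 W  (b) Q = -14.13 VAR  (c) S = 14.72 VA  (d) PF = 0.2813 (leading)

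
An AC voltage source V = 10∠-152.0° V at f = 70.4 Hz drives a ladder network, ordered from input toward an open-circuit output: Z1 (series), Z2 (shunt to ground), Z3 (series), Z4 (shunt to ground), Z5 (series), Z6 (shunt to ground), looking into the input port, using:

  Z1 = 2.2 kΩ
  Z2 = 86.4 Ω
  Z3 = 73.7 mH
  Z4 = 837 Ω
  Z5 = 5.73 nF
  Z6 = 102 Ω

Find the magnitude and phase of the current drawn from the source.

Step 1 — Angular frequency: ω = 2π·f = 2π·70.4 = 442.3 rad/s.
Step 2 — Component impedances:
  Z1: Z = R = 2200 Ω
  Z2: Z = R = 86.4 Ω
  Z3: Z = jωL = j·442.3·0.0737 = 0 + j32.6 Ω
  Z4: Z = R = 837 Ω
  Z5: Z = 1/(jωC) = -j/(ω·C) = 0 - j3.945e+05 Ω
  Z6: Z = R = 102 Ω
Step 3 — Ladder network (open output): work backward from the far end, alternating series and parallel combinations. Z_in = 2278 + j0.2696 Ω = 2278∠0.0° Ω.
Step 4 — Source phasor: V = 10∠-152.0° V = -8.829 - j4.695 V.
Step 5 — Ohm's law: I = V / Z_total = (-8.829 - j4.695) / (2278 + j0.2696) = -0.003876 - j0.00206 A.
Step 6 — Convert to polar: |I| = 0.004389 A, ∠I = -152.0°.

I = 0.004389∠-152.0° A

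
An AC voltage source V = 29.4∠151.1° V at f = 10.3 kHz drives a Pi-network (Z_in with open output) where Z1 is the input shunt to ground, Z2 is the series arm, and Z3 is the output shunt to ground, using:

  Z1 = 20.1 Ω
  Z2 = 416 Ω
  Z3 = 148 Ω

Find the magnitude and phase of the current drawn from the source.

Step 1 — Angular frequency: ω = 2π·f = 2π·1.03e+04 = 6.472e+04 rad/s.
Step 2 — Component impedances:
  Z1: Z = R = 20.1 Ω
  Z2: Z = R = 416 Ω
  Z3: Z = R = 148 Ω
Step 3 — With open output, the series arm Z2 and the output shunt Z3 appear in series to ground: Z2 + Z3 = 564 Ω.
Step 4 — Parallel with input shunt Z1: Z_in = Z1 || (Z2 + Z3) = 19.41 Ω = 19.41∠0.0° Ω.
Step 5 — Source phasor: V = 29.4∠151.1° V = -25.74 + j14.21 V.
Step 6 — Ohm's law: I = V / Z_total = (-25.74 + j14.21) / (19.41) = -1.326 + j0.7321 A.
Step 7 — Convert to polar: |I| = 1.515 A, ∠I = 151.1°.

I = 1.515∠151.1° A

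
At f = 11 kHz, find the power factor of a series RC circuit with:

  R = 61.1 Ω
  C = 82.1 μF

Step 1 — Angular frequency: ω = 2π·f = 2π·1.1e+04 = 6.912e+04 rad/s.
Step 2 — Component impedances:
  R: Z = R = 61.1 Ω
  C: Z = 1/(jωC) = -j/(ω·C) = 0 - j0.1762 Ω
Step 3 — Series combination: Z_total = R + C = 61.1 - j0.1762 Ω = 61.1∠-0.2° Ω.
Step 4 — Power factor: PF = cos(φ) = Re(Z)/|Z| = 61.1/61.1 = 1.
Step 5 — Type: Im(Z) = -0.1762 ⇒ leading (phase φ = -0.2°).

PF = 1 (leading, φ = -0.2°)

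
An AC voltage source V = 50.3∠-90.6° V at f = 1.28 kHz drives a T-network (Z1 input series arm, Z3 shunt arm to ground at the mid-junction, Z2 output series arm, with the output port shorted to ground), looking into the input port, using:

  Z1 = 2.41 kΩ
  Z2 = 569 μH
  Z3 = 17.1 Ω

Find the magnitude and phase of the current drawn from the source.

Step 1 — Angular frequency: ω = 2π·f = 2π·1280 = 8042 rad/s.
Step 2 — Component impedances:
  Z1: Z = R = 2410 Ω
  Z2: Z = jωL = j·8042·0.000569 = 0 + j4.576 Ω
  Z3: Z = R = 17.1 Ω
Step 3 — With the output port shorted to ground, the output series arm Z2 runs from the junction to ground; the shunt arm Z3 also runs from the junction to ground. They appear in parallel: Z3 || Z2 = 1.143 + j4.27 Ω.
Step 4 — Series with input arm Z1: Z_in = Z1 + (Z3 || Z2) = 2411 + j4.27 Ω = 2411∠0.1° Ω.
Step 5 — Source phasor: V = 50.3∠-90.6° V = -0.5267 - j50.3 V.
Step 6 — Ohm's law: I = V / Z_total = (-0.5267 - j50.3) / (2411 + j4.27) = -0.0002554 - j0.02086 A.
Step 7 — Convert to polar: |I| = 0.02086 A, ∠I = -90.7°.

I = 0.02086∠-90.7° A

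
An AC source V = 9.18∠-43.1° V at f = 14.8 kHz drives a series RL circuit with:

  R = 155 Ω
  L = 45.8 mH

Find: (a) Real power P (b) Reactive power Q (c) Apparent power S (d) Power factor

Step 1 — Angular frequency: ω = 2π·f = 2π·1.48e+04 = 9.299e+04 rad/s.
Step 2 — Component impedances:
  R: Z = R = 155 Ω
  L: Z = jωL = j·9.299e+04·0.0458 = 0 + j4259 Ω
Step 3 — Series combination: Z_total = R + L = 155 + j4259 Ω = 4262∠87.9° Ω.
Step 4 — Source phasor: V = 9.18∠-43.1° V = 6.703 - j6.272 V.
Step 5 — Current: I = V / Z = -0.001414 - j0.001625 A = 0.002154∠-131.0° A.
Step 6 — Complex power: S = V·I* = 0.0007192 + j0.01976 VA.
Step 7 — Real power: P = Re(S) = 0.0007192 W.
Step 8 — Reactive power: Q = Im(S) = 0.01976 VAR.
Step 9 — Apparent power: |S| = 0.01977 VA.
Step 10 — Power factor: PF = P/|S| = 0.03637 (lagging).

(a) P = 0.0007192 W  (b) Q = 0.01976 VAR  (c) S = 0.01977 VA  (d) PF = 0.03637 (lagging)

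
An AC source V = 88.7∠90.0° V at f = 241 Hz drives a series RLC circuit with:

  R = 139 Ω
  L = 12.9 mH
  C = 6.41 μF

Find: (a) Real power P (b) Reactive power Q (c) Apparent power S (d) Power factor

Step 1 — Angular frequency: ω = 2π·f = 2π·241 = 1514 rad/s.
Step 2 — Component impedances:
  R: Z = R = 139 Ω
  L: Z = jωL = j·1514·0.0129 = 0 + j19.53 Ω
  C: Z = 1/(jωC) = -j/(ω·C) = 0 - j103 Ω
Step 3 — Series combination: Z_total = R + L + C = 139 - j83.49 Ω = 162.1∠-31.0° Ω.
Step 4 — Source phasor: V = 88.7∠90.0° V = 0 + j88.7 V.
Step 5 — Current: I = V / Z = -0.2817 + j0.4689 A = 0.547∠121.0° A.
Step 6 — Complex power: S = V·I* = 41.59 - j24.98 VA.
Step 7 — Real power: P = Re(S) = 41.59 W.
Step 8 — Reactive power: Q = Im(S) = -24.98 VAR.
Step 9 — Apparent power: |S| = 48.52 VA.
Step 10 — Power factor: PF = P/|S| = 0.8572 (leading).

(a) P = 41.59 W  (b) Q = -24.98 VAR  (c) S = 48.52 VA  (d) PF = 0.8572 (leading)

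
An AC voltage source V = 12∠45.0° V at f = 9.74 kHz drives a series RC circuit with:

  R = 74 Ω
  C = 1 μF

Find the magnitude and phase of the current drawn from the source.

Step 1 — Angular frequency: ω = 2π·f = 2π·9740 = 6.12e+04 rad/s.
Step 2 — Component impedances:
  R: Z = R = 74 Ω
  C: Z = 1/(jωC) = -j/(ω·C) = 0 - j16.34 Ω
Step 3 — Series combination: Z_total = R + C = 74 - j16.34 Ω = 75.78∠-12.5° Ω.
Step 4 — Source phasor: V = 12∠45.0° V = 8.485 + j8.485 V.
Step 5 — Ohm's law: I = V / Z_total = (8.485 + j8.485) / (74 - j16.34) = 0.08519 + j0.1335 A.
Step 6 — Convert to polar: |I| = 0.1583 A, ∠I = 57.5°.

I = 0.1583∠57.5° A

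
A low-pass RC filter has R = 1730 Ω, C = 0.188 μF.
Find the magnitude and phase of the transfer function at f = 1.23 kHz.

Step 1 — Angular frequency: ω = 2π·1230 = 7728 rad/s.
Step 2 — Transfer function: H(jω) = 1/(1 + jωRC).
Step 3 — Denominator: 1 + jωRC = 1 + j·7728·1730·1.88e-07 = 1 + j2.514.
Step 4 — H = 0.1366 - j0.3435.
Step 5 — Magnitude: |H| = 0.3697 (-8.6 dB); phase: φ = -68.3°.

|H| = 0.3697 (-8.6 dB), φ = -68.3°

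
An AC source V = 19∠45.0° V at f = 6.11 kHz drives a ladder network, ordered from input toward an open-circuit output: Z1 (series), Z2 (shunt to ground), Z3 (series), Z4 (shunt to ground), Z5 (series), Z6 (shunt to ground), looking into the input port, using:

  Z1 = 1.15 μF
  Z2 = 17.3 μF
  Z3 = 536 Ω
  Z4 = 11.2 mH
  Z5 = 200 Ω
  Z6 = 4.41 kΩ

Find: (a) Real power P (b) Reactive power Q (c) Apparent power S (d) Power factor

Step 1 — Angular frequency: ω = 2π·f = 2π·6110 = 3.839e+04 rad/s.
Step 2 — Component impedances:
  Z1: Z = 1/(jωC) = -j/(ω·C) = 0 - j22.65 Ω
  Z2: Z = 1/(jωC) = -j/(ω·C) = 0 - j1.506 Ω
  Z3: Z = R = 536 Ω
  Z4: Z = jωL = j·3.839e+04·0.0112 = 0 + j430 Ω
  Z5: Z = R = 200 Ω
  Z6: Z = R = 4410 Ω
Step 3 — Ladder network (open output): work backward from the far end, alternating series and parallel combinations. Z_in = 0.00255 - j24.16 Ω = 24.16∠-90.0° Ω.
Step 4 — Source phasor: V = 19∠45.0° V = 13.44 + j13.44 V.
Step 5 — Current: I = V / Z = -0.5561 + j0.5562 A = 0.7865∠135.0° A.
Step 6 — Complex power: S = V·I* = 0.001577 - j14.94 VA.
Step 7 — Real power: P = Re(S) = 0.001577 W.
Step 8 — Reactive power: Q = Im(S) = -14.94 VAR.
Step 9 — Apparent power: |S| = 14.94 VA.
Step 10 — Power factor: PF = P/|S| = 0.0001055 (leading).

(a) P = 0.001577 W  (b) Q = -14.94 VAR  (c) S = 14.94 VA  (d) PF = 0.0001055 (leading)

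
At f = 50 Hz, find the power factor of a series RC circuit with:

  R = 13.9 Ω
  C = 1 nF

Step 1 — Angular frequency: ω = 2π·f = 2π·50 = 314.2 rad/s.
Step 2 — Component impedances:
  R: Z = R = 13.9 Ω
  C: Z = 1/(jωC) = -j/(ω·C) = 0 - j3.183e+06 Ω
Step 3 — Series combination: Z_total = R + C = 13.9 - j3.183e+06 Ω = 3.183e+06∠-90.0° Ω.
Step 4 — Power factor: PF = cos(φ) = Re(Z)/|Z| = 13.9/3.183e+06 = 4.367e-06.
Step 5 — Type: Im(Z) = -3.183e+06 ⇒ leading (phase φ = -90.0°).

PF = 4.367e-06 (leading, φ = -90.0°)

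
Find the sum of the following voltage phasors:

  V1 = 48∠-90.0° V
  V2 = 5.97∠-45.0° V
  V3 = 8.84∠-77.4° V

Step 1 — Convert each phasor to rectangular form:
  V1 = 48·(cos(-90.0°) + j·sin(-90.0°)) = 0 - j48 V
  V2 = 5.97·(cos(-45.0°) + j·sin(-45.0°)) = 4.221 - j4.221 V
  V3 = 8.84·(cos(-77.4°) + j·sin(-77.4°)) = 1.928 - j8.627 V
Step 2 — Sum components: V_total = 6.15 - j60.85 V.
Step 3 — Convert to polar: |V_total| = 61.16 V, ∠V_total = -84.2°.

V_total = 61.16∠-84.2° V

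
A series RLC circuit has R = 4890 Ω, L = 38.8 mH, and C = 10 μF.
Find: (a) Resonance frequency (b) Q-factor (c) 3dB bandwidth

Step 1 — Resonance condition Im(Z)=0 gives ω₀ = 1/√(LC).
Step 2 — ω₀ = 1/√(0.0388·1e-05) = 1605 rad/s.
Step 3 — f₀ = ω₀/(2π) = 255.5 Hz.
Step 4 — Series Q: Q = ω₀L/R = 1605·0.0388/4890 = 0.01274.
Step 5 — 3dB bandwidth: Δω = ω₀/Q = 1.26e+05 rad/s; BW = Δω/(2π) = 2.006e+04 Hz.

(a) f₀ = 255.5 Hz  (b) Q = 0.01274  (c) BW = 2.006e+04 Hz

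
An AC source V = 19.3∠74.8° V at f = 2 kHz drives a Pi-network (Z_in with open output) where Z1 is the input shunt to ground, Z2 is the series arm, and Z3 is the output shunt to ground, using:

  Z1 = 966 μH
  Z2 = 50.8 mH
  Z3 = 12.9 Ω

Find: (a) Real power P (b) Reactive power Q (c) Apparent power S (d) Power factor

Step 1 — Angular frequency: ω = 2π·f = 2π·2000 = 1.257e+04 rad/s.
Step 2 — Component impedances:
  Z1: Z = jωL = j·1.257e+04·0.000966 = 0 + j12.14 Ω
  Z2: Z = jωL = j·1.257e+04·0.0508 = 0 + j638.4 Ω
  Z3: Z = R = 12.9 Ω
Step 3 — With open output, the series arm Z2 and the output shunt Z3 appear in series to ground: Z2 + Z3 = 12.9 + j638.4 Ω.
Step 4 — Parallel with input shunt Z1: Z_in = Z1 || (Z2 + Z3) = 0.00449 + j11.91 Ω = 11.91∠90.0° Ω.
Step 5 — Source phasor: V = 19.3∠74.8° V = 5.06 + j18.62 V.
Step 6 — Current: I = V / Z = 1.564 - j0.4242 A = 1.62∠-15.2° A.
Step 7 — Complex power: S = V·I* = 0.01179 + j31.27 VA.
Step 8 — Real power: P = Re(S) = 0.01179 W.
Step 9 — Reactive power: Q = Im(S) = 31.27 VAR.
Step 10 — Apparent power: |S| = 31.27 VA.
Step 11 — Power factor: PF = P/|S| = 0.0003769 (lagging).

(a) P = 0.01179 W  (b) Q = 31.27 VAR  (c) S = 31.27 VA  (d) PF = 0.0003769 (lagging)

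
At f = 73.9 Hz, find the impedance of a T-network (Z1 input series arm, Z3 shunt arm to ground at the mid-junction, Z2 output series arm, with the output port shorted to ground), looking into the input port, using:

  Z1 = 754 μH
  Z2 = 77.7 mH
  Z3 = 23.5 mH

Step 1 — Angular frequency: ω = 2π·f = 2π·73.9 = 464.3 rad/s.
Step 2 — Component impedances:
  Z1: Z = jωL = j·464.3·0.000754 = 0 + j0.3501 Ω
  Z2: Z = jωL = j·464.3·0.0777 = 0 + j36.08 Ω
  Z3: Z = jωL = j·464.3·0.0235 = 0 + j10.91 Ω
Step 3 — With the output port shorted to ground, the output series arm Z2 runs from the junction to ground; the shunt arm Z3 also runs from the junction to ground. They appear in parallel: Z3 || Z2 = 0 + j8.378 Ω.
Step 4 — Series with input arm Z1: Z_in = Z1 + (Z3 || Z2) = 0 + j8.728 Ω = 8.728∠90.0° Ω.

Z = 0 + j8.728 Ω = 8.728∠90.0° Ω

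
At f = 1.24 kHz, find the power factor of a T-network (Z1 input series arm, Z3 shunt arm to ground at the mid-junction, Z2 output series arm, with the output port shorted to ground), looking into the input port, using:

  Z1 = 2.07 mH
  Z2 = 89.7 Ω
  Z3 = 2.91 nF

Step 1 — Angular frequency: ω = 2π·f = 2π·1240 = 7791 rad/s.
Step 2 — Component impedances:
  Z1: Z = jωL = j·7791·0.00207 = 0 + j16.13 Ω
  Z2: Z = R = 89.7 Ω
  Z3: Z = 1/(jωC) = -j/(ω·C) = 0 - j4.411e+04 Ω
Step 3 — With the output port shorted to ground, the output series arm Z2 runs from the junction to ground; the shunt arm Z3 also runs from the junction to ground. They appear in parallel: Z3 || Z2 = 89.7 - j0.1824 Ω.
Step 4 — Series with input arm Z1: Z_in = Z1 + (Z3 || Z2) = 89.7 + j15.95 Ω = 91.11∠10.1° Ω.
Step 5 — Power factor: PF = cos(φ) = Re(Z)/|Z| = 89.7/91.106 = 0.9846.
Step 6 — Type: Im(Z) = 15.95 ⇒ lagging (phase φ = 10.1°).

PF = 0.9846 (lagging, φ = 10.1°)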